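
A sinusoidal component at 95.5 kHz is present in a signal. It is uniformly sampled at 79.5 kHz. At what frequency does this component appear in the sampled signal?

16 kHz

95.5 kHz mod fs = 16 kHz.
16 kHz ≤ fs/2 = 39.75 kHz, appears at 16 kHz.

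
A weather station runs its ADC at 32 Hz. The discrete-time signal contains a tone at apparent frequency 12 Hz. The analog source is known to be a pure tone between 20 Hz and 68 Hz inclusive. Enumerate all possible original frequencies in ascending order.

20 Hz, 44 Hz, 52 Hz

Frequencies that alias to 12 Hz are k·fs ± 12 Hz for integer k ≥ 0.
k=0: 12 Hz.
k=1: 20 Hz, 44 Hz.
k=2: 52 Hz, 76 Hz.
k=3: 84 Hz, 108 Hz.
Within [20 Hz, 68 Hz]: 20 Hz, 44 Hz, 52 Hz.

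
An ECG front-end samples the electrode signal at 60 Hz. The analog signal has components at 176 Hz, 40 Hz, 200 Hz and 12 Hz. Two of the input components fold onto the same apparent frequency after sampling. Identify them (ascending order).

fs/2 = 30 Hz.
176 Hz mod fs = 56 Hz.
56 Hz > fs/2 = 30 Hz, folds to fs − 56 Hz = 4 Hz.
40 Hz > fs/2 = 30 Hz, folds to fs − 40 Hz = 20 Hz.
200 Hz mod fs = 20 Hz.
20 Hz ≤ fs/2 = 30 Hz, appears at 20 Hz.
12 Hz ≤ fs/2 = 30 Hz, passes unchanged.
40 Hz and 200 Hz both map to 20 Hz.

40 Hz, 200 Hz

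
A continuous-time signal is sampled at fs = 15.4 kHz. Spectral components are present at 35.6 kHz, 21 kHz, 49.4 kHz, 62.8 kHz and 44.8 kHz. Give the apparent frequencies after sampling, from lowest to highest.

1.2 kHz, 1.4 kHz, 3.2 kHz, 4.8 kHz, 5.6 kHz

fs/2 = 7.7 kHz.
35.6 kHz mod fs = 4.8 kHz.
4.8 kHz ≤ fs/2 = 7.7 kHz, appears at 4.8 kHz.
21 kHz mod fs = 5.6 kHz.
5.6 kHz ≤ fs/2 = 7.7 kHz, appears at 5.6 kHz.
49.4 kHz mod fs = 3.2 kHz.
3.2 kHz ≤ fs/2 = 7.7 kHz, appears at 3.2 kHz.
62.8 kHz mod fs = 1.2 kHz.
1.2 kHz ≤ fs/2 = 7.7 kHz, appears at 1.2 kHz.
44.8 kHz mod fs = 14 kHz.
14 kHz > fs/2 = 7.7 kHz, folds to fs − 14 kHz = 1.4 kHz.
Distinct values: {1.2 kHz, 1.4 kHz, 3.2 kHz, 4.8 kHz, 5.6 kHz}.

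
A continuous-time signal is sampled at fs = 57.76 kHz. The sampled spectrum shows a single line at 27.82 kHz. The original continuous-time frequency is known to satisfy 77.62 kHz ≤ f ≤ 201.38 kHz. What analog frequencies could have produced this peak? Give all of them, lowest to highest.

85.58 kHz, 87.7 kHz, 143.34 kHz, 145.46 kHz, 201.1 kHz

Frequencies that alias to 27.82 kHz are k·fs ± 27.82 kHz for integer k ≥ 0.
k=0: 27.82 kHz.
k=1: 29.94 kHz, 85.58 kHz.
k=2: 87.7 kHz, 143.34 kHz.
k=3: 145.46 kHz, 201.1 kHz.
k=4: 203.22 kHz, 258.86 kHz.
Within [77.62 kHz, 201.38 kHz]: 85.58 kHz, 87.7 kHz, 143.34 kHz, 145.46 kHz, 201.1 kHz.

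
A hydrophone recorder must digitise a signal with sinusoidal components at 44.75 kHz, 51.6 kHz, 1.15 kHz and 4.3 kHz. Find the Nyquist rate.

103.2 kHz

Highest-frequency component: 51.6 kHz.
Nyquist rate = 2 × 51.6 kHz = 103.2 kHz.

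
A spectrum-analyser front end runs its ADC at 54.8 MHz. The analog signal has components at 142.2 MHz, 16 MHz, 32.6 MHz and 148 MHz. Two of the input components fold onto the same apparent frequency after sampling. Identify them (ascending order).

fs/2 = 27.4 MHz.
142.2 MHz mod fs = 32.6 MHz.
32.6 MHz > fs/2 = 27.4 MHz, folds to fs − 32.6 MHz = 22.2 MHz.
16 MHz ≤ fs/2 = 27.4 MHz, passes unchanged.
32.6 MHz > fs/2 = 27.4 MHz, folds to fs − 32.6 MHz = 22.2 MHz.
148 MHz mod fs = 38.4 MHz.
38.4 MHz > fs/2 = 27.4 MHz, folds to fs − 38.4 MHz = 16.4 MHz.
32.6 MHz and 142.2 MHz both map to 22.2 MHz.

32.6 MHz, 142.2 MHz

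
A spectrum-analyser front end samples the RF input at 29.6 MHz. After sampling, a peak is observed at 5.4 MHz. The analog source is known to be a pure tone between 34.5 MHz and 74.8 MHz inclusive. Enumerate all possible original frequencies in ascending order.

35 MHz, 53.8 MHz, 64.6 MHz

Frequencies that alias to 5.4 MHz are k·fs ± 5.4 MHz for integer k ≥ 0.
k=0: 5.4 MHz.
k=1: 24.2 MHz, 35 MHz.
k=2: 53.8 MHz, 64.6 MHz.
k=3: 83.4 MHz, 94.2 MHz.
Within [34.5 MHz, 74.8 MHz]: 35 MHz, 53.8 MHz, 64.6 MHz.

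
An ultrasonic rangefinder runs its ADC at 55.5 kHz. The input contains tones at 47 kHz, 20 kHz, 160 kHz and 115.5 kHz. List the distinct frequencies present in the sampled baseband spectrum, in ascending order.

fs/2 = 27.75 kHz.
47 kHz > fs/2 = 27.75 kHz, folds to fs − 47 kHz = 8.5 kHz.
20 kHz ≤ fs/2 = 27.75 kHz, passes unchanged.
160 kHz mod fs = 49 kHz.
49 kHz > fs/2 = 27.75 kHz, folds to fs − 49 kHz = 6.5 kHz.
115.5 kHz mod fs = 4.5 kHz.
4.5 kHz ≤ fs/2 = 27.75 kHz, appears at 4.5 kHz.
Distinct values: {4.5 kHz, 6.5 kHz, 8.5 kHz, 20 kHz}.

4.5 kHz, 6.5 kHz, 8.5 kHz, 20 kHz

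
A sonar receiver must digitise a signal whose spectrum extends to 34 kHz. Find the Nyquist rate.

Nyquist rate = 2 × 34 kHz = 68 kHz.

68 kHz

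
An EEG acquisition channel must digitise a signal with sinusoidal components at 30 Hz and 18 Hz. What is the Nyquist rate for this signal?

60 Hz

Highest-frequency component: 30 Hz.
Nyquist rate = 2 × 30 Hz = 60 Hz.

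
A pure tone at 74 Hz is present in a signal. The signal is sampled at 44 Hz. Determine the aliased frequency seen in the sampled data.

74 Hz mod fs = 30 Hz.
30 Hz > fs/2 = 22 Hz, folds to fs − 30 Hz = 14 Hz.

14 Hz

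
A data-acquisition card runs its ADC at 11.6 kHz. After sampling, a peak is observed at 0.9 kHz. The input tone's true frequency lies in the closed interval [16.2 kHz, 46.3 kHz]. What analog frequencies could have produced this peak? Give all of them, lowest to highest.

Frequencies that alias to 0.9 kHz are k·fs ± 0.9 kHz for integer k ≥ 0.
k=0: 0.9 kHz.
k=1: 10.7 kHz, 12.5 kHz.
k=2: 22.3 kHz, 24.1 kHz.
k=3: 33.9 kHz, 35.7 kHz.
k=4: 45.5 kHz, 47.3 kHz.
k=5: 57.1 kHz, 58.9 kHz.
Within [16.2 kHz, 46.3 kHz]: 22.3 kHz, 24.1 kHz, 33.9 kHz, 35.7 kHz, 45.5 kHz.

22.3 kHz, 24.1 kHz, 33.9 kHz, 35.7 kHz, 45.5 kHz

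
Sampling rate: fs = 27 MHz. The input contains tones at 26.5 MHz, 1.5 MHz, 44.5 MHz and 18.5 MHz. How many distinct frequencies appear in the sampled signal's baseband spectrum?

4

fs/2 = 13.5 MHz.
26.5 MHz > fs/2 = 13.5 MHz, folds to fs − 26.5 MHz = 0.5 MHz.
1.5 MHz ≤ fs/2 = 13.5 MHz, passes unchanged.
44.5 MHz mod fs = 17.5 MHz.
17.5 MHz > fs/2 = 13.5 MHz, folds to fs − 17.5 MHz = 9.5 MHz.
18.5 MHz > fs/2 = 13.5 MHz, folds to fs − 18.5 MHz = 8.5 MHz.
Distinct values: {0.5 MHz, 1.5 MHz, 8.5 MHz, 9.5 MHz} → 4.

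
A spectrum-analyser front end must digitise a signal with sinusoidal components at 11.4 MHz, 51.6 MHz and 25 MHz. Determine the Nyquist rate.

103.2 MHz

Highest-frequency component: 51.6 MHz.
Nyquist rate = 2 × 51.6 MHz = 103.2 MHz.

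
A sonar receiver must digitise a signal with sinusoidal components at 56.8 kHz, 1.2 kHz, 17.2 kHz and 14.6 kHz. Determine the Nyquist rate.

113.6 kHz

Highest-frequency component: 56.8 kHz.
Nyquist rate = 2 × 56.8 kHz = 113.6 kHz.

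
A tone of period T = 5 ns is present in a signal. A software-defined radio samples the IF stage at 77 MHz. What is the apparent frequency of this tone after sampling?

31 MHz

T = 5 ns → f = 1/T = 200 MHz.
200 MHz mod fs = 46 MHz.
46 MHz > fs/2 = 38.5 MHz, folds to fs − 46 MHz = 31 MHz.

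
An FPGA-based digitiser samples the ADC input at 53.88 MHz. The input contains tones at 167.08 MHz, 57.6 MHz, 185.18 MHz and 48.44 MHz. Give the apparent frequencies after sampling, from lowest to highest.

3.72 MHz, 5.44 MHz, 23.54 MHz

fs/2 = 26.94 MHz.
167.08 MHz mod fs = 5.44 MHz.
5.44 MHz ≤ fs/2 = 26.94 MHz, appears at 5.44 MHz.
57.6 MHz mod fs = 3.72 MHz.
3.72 MHz ≤ fs/2 = 26.94 MHz, appears at 3.72 MHz.
185.18 MHz mod fs = 23.54 MHz.
23.54 MHz ≤ fs/2 = 26.94 MHz, appears at 23.54 MHz.
48.44 MHz > fs/2 = 26.94 MHz, folds to fs − 48.44 MHz = 5.44 MHz.
Distinct values: {3.72 MHz, 5.44 MHz, 23.54 MHz}.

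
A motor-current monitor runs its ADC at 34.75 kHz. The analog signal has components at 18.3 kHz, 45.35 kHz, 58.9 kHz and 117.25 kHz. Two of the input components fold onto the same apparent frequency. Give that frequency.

10.6 kHz

fs/2 = 17.375 kHz.
18.3 kHz > fs/2 = 17.375 kHz, folds to fs − 18.3 kHz = 16.45 kHz.
45.35 kHz mod fs = 10.6 kHz.
10.6 kHz ≤ fs/2 = 17.375 kHz, appears at 10.6 kHz.
58.9 kHz mod fs = 24.15 kHz.
24.15 kHz > fs/2 = 17.375 kHz, folds to fs − 24.15 kHz = 10.6 kHz.
117.25 kHz mod fs = 13 kHz.
13 kHz ≤ fs/2 = 17.375 kHz, appears at 13 kHz.
45.35 kHz and 58.9 kHz both map to 10.6 kHz.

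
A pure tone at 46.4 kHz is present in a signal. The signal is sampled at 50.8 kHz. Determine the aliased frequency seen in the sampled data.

4.4 kHz

46.4 kHz > fs/2 = 25.4 kHz, folds to fs − 46.4 kHz = 4.4 kHz.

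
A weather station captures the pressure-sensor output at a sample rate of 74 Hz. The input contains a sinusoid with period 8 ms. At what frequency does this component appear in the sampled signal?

23 Hz

T = 8 ms → f = 1/T = 125 Hz.
125 Hz mod fs = 51 Hz.
51 Hz > fs/2 = 37 Hz, folds to fs − 51 Hz = 23 Hz.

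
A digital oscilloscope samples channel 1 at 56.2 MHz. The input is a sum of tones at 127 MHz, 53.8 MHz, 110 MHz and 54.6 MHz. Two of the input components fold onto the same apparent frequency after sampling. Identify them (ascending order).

53.8 MHz, 110 MHz

fs/2 = 28.1 MHz.
127 MHz mod fs = 14.6 MHz.
14.6 MHz ≤ fs/2 = 28.1 MHz, appears at 14.6 MHz.
53.8 MHz > fs/2 = 28.1 MHz, folds to fs − 53.8 MHz = 2.4 MHz.
110 MHz mod fs = 53.8 MHz.
53.8 MHz > fs/2 = 28.1 MHz, folds to fs − 53.8 MHz = 2.4 MHz.
54.6 MHz > fs/2 = 28.1 MHz, folds to fs − 54.6 MHz = 1.6 MHz.
53.8 MHz and 110 MHz both map to 2.4 MHz.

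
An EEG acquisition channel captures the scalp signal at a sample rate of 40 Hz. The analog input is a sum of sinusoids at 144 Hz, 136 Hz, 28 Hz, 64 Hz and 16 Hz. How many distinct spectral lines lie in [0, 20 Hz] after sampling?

fs/2 = 20 Hz.
144 Hz mod fs = 24 Hz.
24 Hz > fs/2 = 20 Hz, folds to fs − 24 Hz = 16 Hz.
136 Hz mod fs = 16 Hz.
16 Hz ≤ fs/2 = 20 Hz, appears at 16 Hz.
28 Hz > fs/2 = 20 Hz, folds to fs − 28 Hz = 12 Hz.
64 Hz mod fs = 24 Hz.
24 Hz > fs/2 = 20 Hz, folds to fs − 24 Hz = 16 Hz.
16 Hz ≤ fs/2 = 20 Hz, passes unchanged.
Distinct values: {12 Hz, 16 Hz} → 2.

2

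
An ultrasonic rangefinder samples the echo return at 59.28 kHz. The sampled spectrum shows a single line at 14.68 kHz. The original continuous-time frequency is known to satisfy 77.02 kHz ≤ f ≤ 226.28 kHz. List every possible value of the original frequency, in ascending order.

Frequencies that alias to 14.68 kHz are k·fs ± 14.68 kHz for integer k ≥ 0.
k=0: 14.68 kHz.
k=1: 44.6 kHz, 73.96 kHz.
k=2: 103.88 kHz, 133.24 kHz.
k=3: 163.16 kHz, 192.52 kHz.
k=4: 222.44 kHz, 251.8 kHz.
k=5: 281.72 kHz, 311.08 kHz.
Within [77.02 kHz, 226.28 kHz]: 103.88 kHz, 133.24 kHz, 163.16 kHz, 192.52 kHz, 222.44 kHz.

103.88 kHz, 133.24 kHz, 163.16 kHz, 192.52 kHz, 222.44 kHz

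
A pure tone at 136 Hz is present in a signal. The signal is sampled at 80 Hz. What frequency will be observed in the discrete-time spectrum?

24 Hz

136 Hz mod fs = 56 Hz.
56 Hz > fs/2 = 40 Hz, folds to fs − 56 Hz = 24 Hz.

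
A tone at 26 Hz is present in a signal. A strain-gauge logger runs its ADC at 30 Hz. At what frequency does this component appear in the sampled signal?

26 Hz > fs/2 = 15 Hz, folds to fs − 26 Hz = 4 Hz.

4 Hz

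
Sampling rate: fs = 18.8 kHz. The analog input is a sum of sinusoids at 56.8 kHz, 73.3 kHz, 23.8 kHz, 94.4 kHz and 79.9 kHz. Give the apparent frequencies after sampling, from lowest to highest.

0.4 kHz, 1.9 kHz, 4.7 kHz, 5 kHz

fs/2 = 9.4 kHz.
56.8 kHz mod fs = 0.4 kHz.
0.4 kHz ≤ fs/2 = 9.4 kHz, appears at 0.4 kHz.
73.3 kHz mod fs = 16.9 kHz.
16.9 kHz > fs/2 = 9.4 kHz, folds to fs − 16.9 kHz = 1.9 kHz.
23.8 kHz mod fs = 5 kHz.
5 kHz ≤ fs/2 = 9.4 kHz, appears at 5 kHz.
94.4 kHz mod fs = 0.4 kHz.
0.4 kHz ≤ fs/2 = 9.4 kHz, appears at 0.4 kHz.
79.9 kHz mod fs = 4.7 kHz.
4.7 kHz ≤ fs/2 = 9.4 kHz, appears at 4.7 kHz.
Distinct values: {0.4 kHz, 1.9 kHz, 4.7 kHz, 5 kHz}.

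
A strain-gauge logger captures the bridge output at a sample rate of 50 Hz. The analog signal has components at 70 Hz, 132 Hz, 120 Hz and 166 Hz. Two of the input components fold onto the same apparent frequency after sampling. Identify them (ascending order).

70 Hz, 120 Hz

fs/2 = 25 Hz.
70 Hz mod fs = 20 Hz.
20 Hz ≤ fs/2 = 25 Hz, appears at 20 Hz.
132 Hz mod fs = 32 Hz.
32 Hz > fs/2 = 25 Hz, folds to fs − 32 Hz = 18 Hz.
120 Hz mod fs = 20 Hz.
20 Hz ≤ fs/2 = 25 Hz, appears at 20 Hz.
166 Hz mod fs = 16 Hz.
16 Hz ≤ fs/2 = 25 Hz, appears at 16 Hz.
70 Hz and 120 Hz both map to 20 Hz.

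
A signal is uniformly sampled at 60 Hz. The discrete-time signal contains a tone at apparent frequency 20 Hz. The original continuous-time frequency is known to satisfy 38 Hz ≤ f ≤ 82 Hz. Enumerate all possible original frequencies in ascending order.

40 Hz, 80 Hz

Frequencies that alias to 20 Hz are k·fs ± 20 Hz for integer k ≥ 0.
k=0: 20 Hz.
k=1: 40 Hz, 80 Hz.
k=2: 100 Hz, 140 Hz.
Within [38 Hz, 82 Hz]: 40 Hz, 80 Hz.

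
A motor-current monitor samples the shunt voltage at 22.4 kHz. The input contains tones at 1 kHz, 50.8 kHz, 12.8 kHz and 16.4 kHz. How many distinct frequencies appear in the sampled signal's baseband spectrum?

fs/2 = 11.2 kHz.
1 kHz ≤ fs/2 = 11.2 kHz, passes unchanged.
50.8 kHz mod fs = 6 kHz.
6 kHz ≤ fs/2 = 11.2 kHz, appears at 6 kHz.
12.8 kHz > fs/2 = 11.2 kHz, folds to fs − 12.8 kHz = 9.6 kHz.
16.4 kHz > fs/2 = 11.2 kHz, folds to fs − 16.4 kHz = 6 kHz.
Distinct values: {1 kHz, 6 kHz, 9.6 kHz} → 3.

3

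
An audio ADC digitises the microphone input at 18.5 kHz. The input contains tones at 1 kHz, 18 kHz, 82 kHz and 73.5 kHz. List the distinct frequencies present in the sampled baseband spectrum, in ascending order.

fs/2 = 9.25 kHz.
1 kHz ≤ fs/2 = 9.25 kHz, passes unchanged.
18 kHz > fs/2 = 9.25 kHz, folds to fs − 18 kHz = 0.5 kHz.
82 kHz mod fs = 8 kHz.
8 kHz ≤ fs/2 = 9.25 kHz, appears at 8 kHz.
73.5 kHz mod fs = 18 kHz.
18 kHz > fs/2 = 9.25 kHz, folds to fs − 18 kHz = 0.5 kHz.
Distinct values: {0.5 kHz, 1 kHz, 8 kHz}.

0.5 kHz, 1 kHz, 8 kHz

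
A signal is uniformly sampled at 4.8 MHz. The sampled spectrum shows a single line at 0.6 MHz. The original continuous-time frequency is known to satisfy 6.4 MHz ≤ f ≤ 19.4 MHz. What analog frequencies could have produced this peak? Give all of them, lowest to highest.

9 MHz, 10.2 MHz, 13.8 MHz, 15 MHz, 18.6 MHz

Frequencies that alias to 0.6 MHz are k·fs ± 0.6 MHz for integer k ≥ 0.
k=0: 0.6 MHz.
k=1: 4.2 MHz, 5.4 MHz.
k=2: 9 MHz, 10.2 MHz.
k=3: 13.8 MHz, 15 MHz.
k=4: 18.6 MHz, 19.8 MHz.
k=5: 23.4 MHz, 24.6 MHz.
Within [6.4 MHz, 19.4 MHz]: 9 MHz, 10.2 MHz, 13.8 MHz, 15 MHz, 18.6 MHz.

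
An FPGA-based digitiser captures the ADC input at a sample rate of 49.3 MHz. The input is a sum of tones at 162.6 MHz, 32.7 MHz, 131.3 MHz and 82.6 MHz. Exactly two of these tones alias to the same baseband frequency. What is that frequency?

16.6 MHz

fs/2 = 24.65 MHz.
162.6 MHz mod fs = 14.7 MHz.
14.7 MHz ≤ fs/2 = 24.65 MHz, appears at 14.7 MHz.
32.7 MHz > fs/2 = 24.65 MHz, folds to fs − 32.7 MHz = 16.6 MHz.
131.3 MHz mod fs = 32.7 MHz.
32.7 MHz > fs/2 = 24.65 MHz, folds to fs − 32.7 MHz = 16.6 MHz.
82.6 MHz mod fs = 33.3 MHz.
33.3 MHz > fs/2 = 24.65 MHz, folds to fs − 33.3 MHz = 16 MHz.
32.7 MHz and 131.3 MHz both map to 16.6 MHz.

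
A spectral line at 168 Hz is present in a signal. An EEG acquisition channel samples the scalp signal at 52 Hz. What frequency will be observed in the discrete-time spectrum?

12 Hz

168 Hz mod fs = 12 Hz.
12 Hz ≤ fs/2 = 26 Hz, appears at 12 Hz.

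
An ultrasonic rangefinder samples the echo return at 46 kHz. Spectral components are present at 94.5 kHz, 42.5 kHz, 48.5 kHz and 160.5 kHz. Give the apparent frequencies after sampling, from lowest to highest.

fs/2 = 23 kHz.
94.5 kHz mod fs = 2.5 kHz.
2.5 kHz ≤ fs/2 = 23 kHz, appears at 2.5 kHz.
42.5 kHz > fs/2 = 23 kHz, folds to fs − 42.5 kHz = 3.5 kHz.
48.5 kHz mod fs = 2.5 kHz.
2.5 kHz ≤ fs/2 = 23 kHz, appears at 2.5 kHz.
160.5 kHz mod fs = 22.5 kHz.
22.5 kHz ≤ fs/2 = 23 kHz, appears at 22.5 kHz.
Distinct values: {2.5 kHz, 3.5 kHz, 22.5 kHz}.

2.5 kHz, 3.5 kHz, 22.5 kHz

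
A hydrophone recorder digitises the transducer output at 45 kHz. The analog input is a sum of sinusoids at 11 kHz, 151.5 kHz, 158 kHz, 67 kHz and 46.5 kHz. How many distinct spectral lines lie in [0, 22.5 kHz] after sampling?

fs/2 = 22.5 kHz.
11 kHz ≤ fs/2 = 22.5 kHz, passes unchanged.
151.5 kHz mod fs = 16.5 kHz.
16.5 kHz ≤ fs/2 = 22.5 kHz, appears at 16.5 kHz.
158 kHz mod fs = 23 kHz.
23 kHz > fs/2 = 22.5 kHz, folds to fs − 23 kHz = 22 kHz.
67 kHz mod fs = 22 kHz.
22 kHz ≤ fs/2 = 22.5 kHz, appears at 22 kHz.
46.5 kHz mod fs = 1.5 kHz.
1.5 kHz ≤ fs/2 = 22.5 kHz, appears at 1.5 kHz.
Distinct values: {1.5 kHz, 11 kHz, 16.5 kHz, 22 kHz} → 4.

4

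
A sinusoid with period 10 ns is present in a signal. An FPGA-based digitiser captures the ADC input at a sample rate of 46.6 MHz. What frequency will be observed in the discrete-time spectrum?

6.8 MHz

T = 10 ns → f = 1/T = 100 MHz.
100 MHz mod fs = 6.8 MHz.
6.8 MHz ≤ fs/2 = 23.3 MHz, appears at 6.8 MHz.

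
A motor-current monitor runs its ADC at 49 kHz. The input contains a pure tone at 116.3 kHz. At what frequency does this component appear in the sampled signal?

116.3 kHz mod fs = 18.3 kHz.
18.3 kHz ≤ fs/2 = 24.5 kHz, appears at 18.3 kHz.

18.3 kHz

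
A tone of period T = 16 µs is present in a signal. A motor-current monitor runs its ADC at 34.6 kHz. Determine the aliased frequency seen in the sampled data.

T = 16 µs → f = 1/T = 62.5 kHz.
62.5 kHz mod fs = 27.9 kHz.
27.9 kHz > fs/2 = 17.3 kHz, folds to fs − 27.9 kHz = 6.7 kHz.

6.7 kHz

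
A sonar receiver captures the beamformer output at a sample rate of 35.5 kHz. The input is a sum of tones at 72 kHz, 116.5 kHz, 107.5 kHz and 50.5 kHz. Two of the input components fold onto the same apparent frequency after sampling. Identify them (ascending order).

fs/2 = 17.75 kHz.
72 kHz mod fs = 1 kHz.
1 kHz ≤ fs/2 = 17.75 kHz, appears at 1 kHz.
116.5 kHz mod fs = 10 kHz.
10 kHz ≤ fs/2 = 17.75 kHz, appears at 10 kHz.
107.5 kHz mod fs = 1 kHz.
1 kHz ≤ fs/2 = 17.75 kHz, appears at 1 kHz.
50.5 kHz mod fs = 15 kHz.
15 kHz ≤ fs/2 = 17.75 kHz, appears at 15 kHz.
72 kHz and 107.5 kHz both map to 1 kHz.

72 kHz, 107.5 kHz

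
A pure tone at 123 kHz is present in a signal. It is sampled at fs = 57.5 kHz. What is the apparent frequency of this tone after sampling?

8 kHz

123 kHz mod fs = 8 kHz.
8 kHz ≤ fs/2 = 28.75 kHz, appears at 8 kHz.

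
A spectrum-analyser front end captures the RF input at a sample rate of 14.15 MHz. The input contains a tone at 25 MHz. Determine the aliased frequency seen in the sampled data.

3.3 MHz

25 MHz mod fs = 10.85 MHz.
10.85 MHz > fs/2 = 7.075 MHz, folds to fs − 10.85 MHz = 3.3 MHz.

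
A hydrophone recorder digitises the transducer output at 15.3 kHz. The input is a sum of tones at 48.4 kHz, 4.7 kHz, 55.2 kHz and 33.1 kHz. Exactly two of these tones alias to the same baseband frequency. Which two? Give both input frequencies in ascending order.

33.1 kHz, 48.4 kHz

fs/2 = 7.65 kHz.
48.4 kHz mod fs = 2.5 kHz.
2.5 kHz ≤ fs/2 = 7.65 kHz, appears at 2.5 kHz.
4.7 kHz ≤ fs/2 = 7.65 kHz, passes unchanged.
55.2 kHz mod fs = 9.3 kHz.
9.3 kHz > fs/2 = 7.65 kHz, folds to fs − 9.3 kHz = 6 kHz.
33.1 kHz mod fs = 2.5 kHz.
2.5 kHz ≤ fs/2 = 7.65 kHz, appears at 2.5 kHz.
33.1 kHz and 48.4 kHz both map to 2.5 kHz.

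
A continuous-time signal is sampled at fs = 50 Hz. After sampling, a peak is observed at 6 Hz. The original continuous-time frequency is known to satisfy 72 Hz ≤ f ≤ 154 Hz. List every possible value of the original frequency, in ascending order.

Frequencies that alias to 6 Hz are k·fs ± 6 Hz for integer k ≥ 0.
k=0: 6 Hz.
k=1: 44 Hz, 56 Hz.
k=2: 94 Hz, 106 Hz.
k=3: 144 Hz, 156 Hz.
k=4: 194 Hz, 206 Hz.
Within [72 Hz, 154 Hz]: 94 Hz, 106 Hz, 144 Hz.

94 Hz, 106 Hz, 144 Hz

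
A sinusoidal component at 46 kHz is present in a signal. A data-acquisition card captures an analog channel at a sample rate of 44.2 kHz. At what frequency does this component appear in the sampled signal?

1.8 kHz

46 kHz mod fs = 1.8 kHz.
1.8 kHz ≤ fs/2 = 22.1 kHz, appears at 1.8 kHz.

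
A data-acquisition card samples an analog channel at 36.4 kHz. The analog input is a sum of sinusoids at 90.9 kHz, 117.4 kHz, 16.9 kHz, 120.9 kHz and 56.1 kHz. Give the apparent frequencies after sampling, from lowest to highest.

8.2 kHz, 11.7 kHz, 16.7 kHz, 16.9 kHz, 18.1 kHz

fs/2 = 18.2 kHz.
90.9 kHz mod fs = 18.1 kHz.
18.1 kHz ≤ fs/2 = 18.2 kHz, appears at 18.1 kHz.
117.4 kHz mod fs = 8.2 kHz.
8.2 kHz ≤ fs/2 = 18.2 kHz, appears at 8.2 kHz.
16.9 kHz ≤ fs/2 = 18.2 kHz, passes unchanged.
120.9 kHz mod fs = 11.7 kHz.
11.7 kHz ≤ fs/2 = 18.2 kHz, appears at 11.7 kHz.
56.1 kHz mod fs = 19.7 kHz.
19.7 kHz > fs/2 = 18.2 kHz, folds to fs − 19.7 kHz = 16.7 kHz.
Distinct values: {8.2 kHz, 11.7 kHz, 16.7 kHz, 16.9 kHz, 18.1 kHz}.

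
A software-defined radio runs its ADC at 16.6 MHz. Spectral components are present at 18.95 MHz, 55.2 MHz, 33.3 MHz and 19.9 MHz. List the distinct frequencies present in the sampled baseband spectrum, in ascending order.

0.1 MHz, 2.35 MHz, 3.3 MHz, 5.4 MHz

fs/2 = 8.3 MHz.
18.95 MHz mod fs = 2.35 MHz.
2.35 MHz ≤ fs/2 = 8.3 MHz, appears at 2.35 MHz.
55.2 MHz mod fs = 5.4 MHz.
5.4 MHz ≤ fs/2 = 8.3 MHz, appears at 5.4 MHz.
33.3 MHz mod fs = 0.1 MHz.
0.1 MHz ≤ fs/2 = 8.3 MHz, appears at 0.1 MHz.
19.9 MHz mod fs = 3.3 MHz.
3.3 MHz ≤ fs/2 = 8.3 MHz, appears at 3.3 MHz.
Distinct values: {0.1 MHz, 2.35 MHz, 3.3 MHz, 5.4 MHz}.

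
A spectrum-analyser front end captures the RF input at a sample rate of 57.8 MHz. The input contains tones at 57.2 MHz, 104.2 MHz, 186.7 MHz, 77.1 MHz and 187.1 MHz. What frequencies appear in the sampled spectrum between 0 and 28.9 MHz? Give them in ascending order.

0.6 MHz, 11.4 MHz, 13.3 MHz, 13.7 MHz, 19.3 MHz

fs/2 = 28.9 MHz.
57.2 MHz > fs/2 = 28.9 MHz, folds to fs − 57.2 MHz = 0.6 MHz.
104.2 MHz mod fs = 46.4 MHz.
46.4 MHz > fs/2 = 28.9 MHz, folds to fs − 46.4 MHz = 11.4 MHz.
186.7 MHz mod fs = 13.3 MHz.
13.3 MHz ≤ fs/2 = 28.9 MHz, appears at 13.3 MHz.
77.1 MHz mod fs = 19.3 MHz.
19.3 MHz ≤ fs/2 = 28.9 MHz, appears at 19.3 MHz.
187.1 MHz mod fs = 13.7 MHz.
13.7 MHz ≤ fs/2 = 28.9 MHz, appears at 13.7 MHz.
Distinct values: {0.6 MHz, 11.4 MHz, 13.3 MHz, 13.7 MHz, 19.3 MHz}.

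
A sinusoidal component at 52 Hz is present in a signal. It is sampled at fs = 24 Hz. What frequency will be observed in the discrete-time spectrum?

4 Hz

52 Hz mod fs = 4 Hz.
4 Hz ≤ fs/2 = 12 Hz, appears at 4 Hz.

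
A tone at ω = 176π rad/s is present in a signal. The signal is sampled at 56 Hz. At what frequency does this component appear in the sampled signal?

ω = 176π rad/s → f = ω/(2π) = 88 Hz.
88 Hz mod fs = 32 Hz.
32 Hz > fs/2 = 28 Hz, folds to fs − 32 Hz = 24 Hz.

24 Hz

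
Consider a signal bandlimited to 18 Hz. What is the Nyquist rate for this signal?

36 Hz

Nyquist rate = 2 × 18 Hz = 36 Hz.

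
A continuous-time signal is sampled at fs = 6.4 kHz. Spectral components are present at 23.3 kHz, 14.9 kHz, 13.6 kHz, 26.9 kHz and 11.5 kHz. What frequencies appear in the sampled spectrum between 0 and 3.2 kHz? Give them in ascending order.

0.8 kHz, 1.3 kHz, 2.1 kHz, 2.3 kHz

fs/2 = 3.2 kHz.
23.3 kHz mod fs = 4.1 kHz.
4.1 kHz > fs/2 = 3.2 kHz, folds to fs − 4.1 kHz = 2.3 kHz.
14.9 kHz mod fs = 2.1 kHz.
2.1 kHz ≤ fs/2 = 3.2 kHz, appears at 2.1 kHz.
13.6 kHz mod fs = 0.8 kHz.
0.8 kHz ≤ fs/2 = 3.2 kHz, appears at 0.8 kHz.
26.9 kHz mod fs = 1.3 kHz.
1.3 kHz ≤ fs/2 = 3.2 kHz, appears at 1.3 kHz.
11.5 kHz mod fs = 5.1 kHz.
5.1 kHz > fs/2 = 3.2 kHz, folds to fs − 5.1 kHz = 1.3 kHz.
Distinct values: {0.8 kHz, 1.3 kHz, 2.1 kHz, 2.3 kHz}.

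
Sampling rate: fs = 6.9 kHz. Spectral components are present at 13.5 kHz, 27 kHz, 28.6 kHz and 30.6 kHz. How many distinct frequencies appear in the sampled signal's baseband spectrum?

4

fs/2 = 3.45 kHz.
13.5 kHz mod fs = 6.6 kHz.
6.6 kHz > fs/2 = 3.45 kHz, folds to fs − 6.6 kHz = 0.3 kHz.
27 kHz mod fs = 6.3 kHz.
6.3 kHz > fs/2 = 3.45 kHz, folds to fs − 6.3 kHz = 0.6 kHz.
28.6 kHz mod fs = 1 kHz.
1 kHz ≤ fs/2 = 3.45 kHz, appears at 1 kHz.
30.6 kHz mod fs = 3 kHz.
3 kHz ≤ fs/2 = 3.45 kHz, appears at 3 kHz.
Distinct values: {0.3 kHz, 0.6 kHz, 1 kHz, 3 kHz} → 4.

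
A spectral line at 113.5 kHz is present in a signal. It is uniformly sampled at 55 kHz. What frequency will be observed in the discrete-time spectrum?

3.5 kHz

113.5 kHz mod fs = 3.5 kHz.
3.5 kHz ≤ fs/2 = 27.5 kHz, appears at 3.5 kHz.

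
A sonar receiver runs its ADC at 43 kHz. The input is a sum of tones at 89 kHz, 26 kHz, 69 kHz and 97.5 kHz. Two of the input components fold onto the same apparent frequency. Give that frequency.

17 kHz

fs/2 = 21.5 kHz.
89 kHz mod fs = 3 kHz.
3 kHz ≤ fs/2 = 21.5 kHz, appears at 3 kHz.
26 kHz > fs/2 = 21.5 kHz, folds to fs − 26 kHz = 17 kHz.
69 kHz mod fs = 26 kHz.
26 kHz > fs/2 = 21.5 kHz, folds to fs − 26 kHz = 17 kHz.
97.5 kHz mod fs = 11.5 kHz.
11.5 kHz ≤ fs/2 = 21.5 kHz, appears at 11.5 kHz.
26 kHz and 69 kHz both map to 17 kHz.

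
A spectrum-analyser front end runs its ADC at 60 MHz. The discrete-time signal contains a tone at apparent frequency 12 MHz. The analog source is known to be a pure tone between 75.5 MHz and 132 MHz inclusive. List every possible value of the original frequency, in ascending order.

108 MHz, 132 MHz

Frequencies that alias to 12 MHz are k·fs ± 12 MHz for integer k ≥ 0.
k=0: 12 MHz.
k=1: 48 MHz, 72 MHz.
k=2: 108 MHz, 132 MHz.
k=3: 168 MHz, 192 MHz.
Within [75.5 MHz, 132 MHz]: 108 MHz, 132 MHz.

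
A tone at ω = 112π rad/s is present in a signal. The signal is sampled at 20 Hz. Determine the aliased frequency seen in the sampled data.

ω = 112π rad/s → f = ω/(2π) = 56 Hz.
56 Hz mod fs = 16 Hz.
16 Hz > fs/2 = 10 Hz, folds to fs − 16 Hz = 4 Hz.

4 Hz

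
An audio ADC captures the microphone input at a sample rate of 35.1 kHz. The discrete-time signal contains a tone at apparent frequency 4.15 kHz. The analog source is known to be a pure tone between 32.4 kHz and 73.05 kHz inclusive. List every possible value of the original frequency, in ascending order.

Frequencies that alias to 4.15 kHz are k·fs ± 4.15 kHz for integer k ≥ 0.
k=0: 4.15 kHz.
k=1: 30.95 kHz, 39.25 kHz.
k=2: 66.05 kHz, 74.35 kHz.
k=3: 101.15 kHz, 109.45 kHz.
Within [32.4 kHz, 73.05 kHz]: 39.25 kHz, 66.05 kHz.

39.25 kHz, 66.05 kHz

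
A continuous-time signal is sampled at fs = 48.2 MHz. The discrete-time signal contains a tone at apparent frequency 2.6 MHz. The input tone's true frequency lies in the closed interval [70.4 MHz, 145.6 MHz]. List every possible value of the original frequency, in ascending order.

Frequencies that alias to 2.6 MHz are k·fs ± 2.6 MHz for integer k ≥ 0.
k=0: 2.6 MHz.
k=1: 45.6 MHz, 50.8 MHz.
k=2: 93.8 MHz, 99 MHz.
k=3: 142 MHz, 147.2 MHz.
k=4: 190.2 MHz, 195.4 MHz.
Within [70.4 MHz, 145.6 MHz]: 93.8 MHz, 99 MHz, 142 MHz.

93.8 MHz, 99 MHz, 142 MHz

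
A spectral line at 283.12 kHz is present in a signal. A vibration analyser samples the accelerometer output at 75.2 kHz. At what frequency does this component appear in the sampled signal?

17.68 kHz

283.12 kHz mod fs = 57.52 kHz.
57.52 kHz > fs/2 = 37.6 kHz, folds to fs − 57.52 kHz = 17.68 kHz.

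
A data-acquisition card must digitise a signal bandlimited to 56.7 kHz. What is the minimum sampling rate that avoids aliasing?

113.4 kHz

Nyquist rate = 2 × 56.7 kHz = 113.4 kHz.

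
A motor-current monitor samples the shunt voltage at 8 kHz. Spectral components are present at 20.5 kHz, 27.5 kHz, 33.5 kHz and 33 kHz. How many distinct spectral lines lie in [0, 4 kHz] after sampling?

3

fs/2 = 4 kHz.
20.5 kHz mod fs = 4.5 kHz.
4.5 kHz > fs/2 = 4 kHz, folds to fs − 4.5 kHz = 3.5 kHz.
27.5 kHz mod fs = 3.5 kHz.
3.5 kHz ≤ fs/2 = 4 kHz, appears at 3.5 kHz.
33.5 kHz mod fs = 1.5 kHz.
1.5 kHz ≤ fs/2 = 4 kHz, appears at 1.5 kHz.
33 kHz mod fs = 1 kHz.
1 kHz ≤ fs/2 = 4 kHz, appears at 1 kHz.
Distinct values: {1 kHz, 1.5 kHz, 3.5 kHz} → 3.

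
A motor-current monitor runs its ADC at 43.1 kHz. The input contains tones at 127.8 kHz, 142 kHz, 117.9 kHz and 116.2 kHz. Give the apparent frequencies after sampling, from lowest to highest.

fs/2 = 21.55 kHz.
127.8 kHz mod fs = 41.6 kHz.
41.6 kHz > fs/2 = 21.55 kHz, folds to fs − 41.6 kHz = 1.5 kHz.
142 kHz mod fs = 12.7 kHz.
12.7 kHz ≤ fs/2 = 21.55 kHz, appears at 12.7 kHz.
117.9 kHz mod fs = 31.7 kHz.
31.7 kHz > fs/2 = 21.55 kHz, folds to fs − 31.7 kHz = 11.4 kHz.
116.2 kHz mod fs = 30 kHz.
30 kHz > fs/2 = 21.55 kHz, folds to fs − 30 kHz = 13.1 kHz.
Distinct values: {1.5 kHz, 11.4 kHz, 12.7 kHz, 13.1 kHz}.

1.5 kHz, 11.4 kHz, 12.7 kHz, 13.1 kHz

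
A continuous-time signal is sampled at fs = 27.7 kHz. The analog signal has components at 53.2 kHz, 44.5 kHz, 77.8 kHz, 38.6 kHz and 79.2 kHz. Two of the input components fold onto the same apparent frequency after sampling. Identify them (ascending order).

38.6 kHz, 44.5 kHz

fs/2 = 13.85 kHz.
53.2 kHz mod fs = 25.5 kHz.
25.5 kHz > fs/2 = 13.85 kHz, folds to fs − 25.5 kHz = 2.2 kHz.
44.5 kHz mod fs = 16.8 kHz.
16.8 kHz > fs/2 = 13.85 kHz, folds to fs − 16.8 kHz = 10.9 kHz.
77.8 kHz mod fs = 22.4 kHz.
22.4 kHz > fs/2 = 13.85 kHz, folds to fs − 22.4 kHz = 5.3 kHz.
38.6 kHz mod fs = 10.9 kHz.
10.9 kHz ≤ fs/2 = 13.85 kHz, appears at 10.9 kHz.
79.2 kHz mod fs = 23.8 kHz.
23.8 kHz > fs/2 = 13.85 kHz, folds to fs − 23.8 kHz = 3.9 kHz.
38.6 kHz and 44.5 kHz both map to 10.9 kHz.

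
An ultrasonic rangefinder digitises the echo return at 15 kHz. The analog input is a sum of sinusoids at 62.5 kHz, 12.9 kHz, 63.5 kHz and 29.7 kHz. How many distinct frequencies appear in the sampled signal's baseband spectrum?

fs/2 = 7.5 kHz.
62.5 kHz mod fs = 2.5 kHz.
2.5 kHz ≤ fs/2 = 7.5 kHz, appears at 2.5 kHz.
12.9 kHz > fs/2 = 7.5 kHz, folds to fs − 12.9 kHz = 2.1 kHz.
63.5 kHz mod fs = 3.5 kHz.
3.5 kHz ≤ fs/2 = 7.5 kHz, appears at 3.5 kHz.
29.7 kHz mod fs = 14.7 kHz.
14.7 kHz > fs/2 = 7.5 kHz, folds to fs − 14.7 kHz = 0.3 kHz.
Distinct values: {0.3 kHz, 2.1 kHz, 2.5 kHz, 3.5 kHz} → 4.

4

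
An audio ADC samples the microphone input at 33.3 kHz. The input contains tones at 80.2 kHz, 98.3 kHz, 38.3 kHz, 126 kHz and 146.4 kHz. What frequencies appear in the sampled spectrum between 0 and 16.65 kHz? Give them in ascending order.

1.6 kHz, 5 kHz, 7.2 kHz, 13.2 kHz, 13.6 kHz

fs/2 = 16.65 kHz.
80.2 kHz mod fs = 13.6 kHz.
13.6 kHz ≤ fs/2 = 16.65 kHz, appears at 13.6 kHz.
98.3 kHz mod fs = 31.7 kHz.
31.7 kHz > fs/2 = 16.65 kHz, folds to fs − 31.7 kHz = 1.6 kHz.
38.3 kHz mod fs = 5 kHz.
5 kHz ≤ fs/2 = 16.65 kHz, appears at 5 kHz.
126 kHz mod fs = 26.1 kHz.
26.1 kHz > fs/2 = 16.65 kHz, folds to fs − 26.1 kHz = 7.2 kHz.
146.4 kHz mod fs = 13.2 kHz.
13.2 kHz ≤ fs/2 = 16.65 kHz, appears at 13.2 kHz.
Distinct values: {1.6 kHz, 5 kHz, 7.2 kHz, 13.2 kHz, 13.6 kHz}.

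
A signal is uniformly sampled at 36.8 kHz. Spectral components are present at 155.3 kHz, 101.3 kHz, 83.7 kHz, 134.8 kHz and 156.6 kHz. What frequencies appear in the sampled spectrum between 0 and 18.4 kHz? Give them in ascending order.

fs/2 = 18.4 kHz.
155.3 kHz mod fs = 8.1 kHz.
8.1 kHz ≤ fs/2 = 18.4 kHz, appears at 8.1 kHz.
101.3 kHz mod fs = 27.7 kHz.
27.7 kHz > fs/2 = 18.4 kHz, folds to fs − 27.7 kHz = 9.1 kHz.
83.7 kHz mod fs = 10.1 kHz.
10.1 kHz ≤ fs/2 = 18.4 kHz, appears at 10.1 kHz.
134.8 kHz mod fs = 24.4 kHz.
24.4 kHz > fs/2 = 18.4 kHz, folds to fs − 24.4 kHz = 12.4 kHz.
156.6 kHz mod fs = 9.4 kHz.
9.4 kHz ≤ fs/2 = 18.4 kHz, appears at 9.4 kHz.
Distinct values: {8.1 kHz, 9.1 kHz, 9.4 kHz, 10.1 kHz, 12.4 kHz}.

8.1 kHz, 9.1 kHz, 9.4 kHz, 10.1 kHz, 12.4 kHz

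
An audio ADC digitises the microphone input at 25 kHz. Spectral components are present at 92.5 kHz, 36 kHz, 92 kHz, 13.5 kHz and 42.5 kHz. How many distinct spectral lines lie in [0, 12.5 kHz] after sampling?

4

fs/2 = 12.5 kHz.
92.5 kHz mod fs = 17.5 kHz.
17.5 kHz > fs/2 = 12.5 kHz, folds to fs − 17.5 kHz = 7.5 kHz.
36 kHz mod fs = 11 kHz.
11 kHz ≤ fs/2 = 12.5 kHz, appears at 11 kHz.
92 kHz mod fs = 17 kHz.
17 kHz > fs/2 = 12.5 kHz, folds to fs − 17 kHz = 8 kHz.
13.5 kHz > fs/2 = 12.5 kHz, folds to fs − 13.5 kHz = 11.5 kHz.
42.5 kHz mod fs = 17.5 kHz.
17.5 kHz > fs/2 = 12.5 kHz, folds to fs − 17.5 kHz = 7.5 kHz.
Distinct values: {7.5 kHz, 8 kHz, 11 kHz, 11.5 kHz} → 4.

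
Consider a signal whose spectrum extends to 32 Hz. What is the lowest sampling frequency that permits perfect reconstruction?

Nyquist rate = 2 × 32 Hz = 64 Hz.

64 Hz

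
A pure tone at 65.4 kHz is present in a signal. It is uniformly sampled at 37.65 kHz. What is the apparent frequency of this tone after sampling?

65.4 kHz mod fs = 27.75 kHz.
27.75 kHz > fs/2 = 18.825 kHz, folds to fs − 27.75 kHz = 9.9 kHz.

9.9 kHz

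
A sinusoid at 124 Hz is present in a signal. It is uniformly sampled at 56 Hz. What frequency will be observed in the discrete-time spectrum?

12 Hz

124 Hz mod fs = 12 Hz.
12 Hz ≤ fs/2 = 28 Hz, appears at 12 Hz.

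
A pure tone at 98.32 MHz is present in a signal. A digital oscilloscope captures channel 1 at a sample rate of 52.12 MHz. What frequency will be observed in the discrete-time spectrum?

98.32 MHz mod fs = 46.2 MHz.
46.2 MHz > fs/2 = 26.06 MHz, folds to fs − 46.2 MHz = 5.92 MHz.

5.92 MHz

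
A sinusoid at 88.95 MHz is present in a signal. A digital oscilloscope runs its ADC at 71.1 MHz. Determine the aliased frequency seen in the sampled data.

17.85 MHz

88.95 MHz mod fs = 17.85 MHz.
17.85 MHz ≤ fs/2 = 35.55 MHz, appears at 17.85 MHz.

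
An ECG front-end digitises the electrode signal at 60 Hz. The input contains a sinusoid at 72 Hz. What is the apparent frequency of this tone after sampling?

12 Hz

72 Hz mod fs = 12 Hz.
12 Hz ≤ fs/2 = 30 Hz, appears at 12 Hz.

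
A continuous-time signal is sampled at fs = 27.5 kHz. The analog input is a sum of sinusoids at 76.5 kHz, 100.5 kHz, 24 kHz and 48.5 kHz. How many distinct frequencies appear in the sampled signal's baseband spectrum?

4

fs/2 = 13.75 kHz.
76.5 kHz mod fs = 21.5 kHz.
21.5 kHz > fs/2 = 13.75 kHz, folds to fs − 21.5 kHz = 6 kHz.
100.5 kHz mod fs = 18 kHz.
18 kHz > fs/2 = 13.75 kHz, folds to fs − 18 kHz = 9.5 kHz.
24 kHz > fs/2 = 13.75 kHz, folds to fs − 24 kHz = 3.5 kHz.
48.5 kHz mod fs = 21 kHz.
21 kHz > fs/2 = 13.75 kHz, folds to fs − 21 kHz = 6.5 kHz.
Distinct values: {3.5 kHz, 6 kHz, 6.5 kHz, 9.5 kHz} → 4.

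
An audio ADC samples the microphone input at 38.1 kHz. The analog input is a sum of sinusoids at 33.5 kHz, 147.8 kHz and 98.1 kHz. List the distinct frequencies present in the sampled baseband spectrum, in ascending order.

4.6 kHz, 16.2 kHz

fs/2 = 19.05 kHz.
33.5 kHz > fs/2 = 19.05 kHz, folds to fs − 33.5 kHz = 4.6 kHz.
147.8 kHz mod fs = 33.5 kHz.
33.5 kHz > fs/2 = 19.05 kHz, folds to fs − 33.5 kHz = 4.6 kHz.
98.1 kHz mod fs = 21.9 kHz.
21.9 kHz > fs/2 = 19.05 kHz, folds to fs − 21.9 kHz = 16.2 kHz.
Distinct values: {4.6 kHz, 16.2 kHz}.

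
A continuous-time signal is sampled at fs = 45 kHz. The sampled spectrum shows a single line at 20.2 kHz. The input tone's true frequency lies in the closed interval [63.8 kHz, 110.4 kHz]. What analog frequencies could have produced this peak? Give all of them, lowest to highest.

65.2 kHz, 69.8 kHz, 110.2 kHz

Frequencies that alias to 20.2 kHz are k·fs ± 20.2 kHz for integer k ≥ 0.
k=0: 20.2 kHz.
k=1: 24.8 kHz, 65.2 kHz.
k=2: 69.8 kHz, 110.2 kHz.
k=3: 114.8 kHz, 155.2 kHz.
Within [63.8 kHz, 110.4 kHz]: 65.2 kHz, 69.8 kHz, 110.2 kHz.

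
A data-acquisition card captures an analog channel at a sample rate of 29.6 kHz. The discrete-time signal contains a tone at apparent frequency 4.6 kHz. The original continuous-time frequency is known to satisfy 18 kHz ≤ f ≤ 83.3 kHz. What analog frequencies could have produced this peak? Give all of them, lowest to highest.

25 kHz, 34.2 kHz, 54.6 kHz, 63.8 kHz

Frequencies that alias to 4.6 kHz are k·fs ± 4.6 kHz for integer k ≥ 0.
k=0: 4.6 kHz.
k=1: 25 kHz, 34.2 kHz.
k=2: 54.6 kHz, 63.8 kHz.
k=3: 84.2 kHz, 93.4 kHz.
Within [18 kHz, 83.3 kHz]: 25 kHz, 34.2 kHz, 54.6 kHz, 63.8 kHz.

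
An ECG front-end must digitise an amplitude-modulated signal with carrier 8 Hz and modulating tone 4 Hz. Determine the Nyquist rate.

24 Hz

AM sidebands sit at fc ± fm = 4 Hz and 12 Hz.
Highest-frequency component: 12 Hz.
Nyquist rate = 2 × 12 Hz = 24 Hz.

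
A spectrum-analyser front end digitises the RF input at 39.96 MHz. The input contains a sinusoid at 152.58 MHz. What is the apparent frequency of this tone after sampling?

7.26 MHz

152.58 MHz mod fs = 32.7 MHz.
32.7 MHz > fs/2 = 19.98 MHz, folds to fs − 32.7 MHz = 7.26 MHz.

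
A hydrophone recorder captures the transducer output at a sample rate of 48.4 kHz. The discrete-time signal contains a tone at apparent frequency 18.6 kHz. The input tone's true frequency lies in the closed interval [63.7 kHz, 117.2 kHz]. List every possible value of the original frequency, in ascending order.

67 kHz, 78.2 kHz, 115.4 kHz

Frequencies that alias to 18.6 kHz are k·fs ± 18.6 kHz for integer k ≥ 0.
k=0: 18.6 kHz.
k=1: 29.8 kHz, 67 kHz.
k=2: 78.2 kHz, 115.4 kHz.
k=3: 126.6 kHz, 163.8 kHz.
Within [63.7 kHz, 117.2 kHz]: 67 kHz, 78.2 kHz, 115.4 kHz.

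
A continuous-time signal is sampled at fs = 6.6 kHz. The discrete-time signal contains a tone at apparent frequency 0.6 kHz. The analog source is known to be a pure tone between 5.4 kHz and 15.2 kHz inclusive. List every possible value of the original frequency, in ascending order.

6 kHz, 7.2 kHz, 12.6 kHz, 13.8 kHz

Frequencies that alias to 0.6 kHz are k·fs ± 0.6 kHz for integer k ≥ 0.
k=0: 0.6 kHz.
k=1: 6 kHz, 7.2 kHz.
k=2: 12.6 kHz, 13.8 kHz.
k=3: 19.2 kHz, 20.4 kHz.
Within [5.4 kHz, 15.2 kHz]: 6 kHz, 7.2 kHz, 12.6 kHz, 13.8 kHz.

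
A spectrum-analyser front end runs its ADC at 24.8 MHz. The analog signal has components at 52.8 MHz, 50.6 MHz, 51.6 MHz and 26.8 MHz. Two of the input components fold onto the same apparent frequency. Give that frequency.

2 MHz

fs/2 = 12.4 MHz.
52.8 MHz mod fs = 3.2 MHz.
3.2 MHz ≤ fs/2 = 12.4 MHz, appears at 3.2 MHz.
50.6 MHz mod fs = 1 MHz.
1 MHz ≤ fs/2 = 12.4 MHz, appears at 1 MHz.
51.6 MHz mod fs = 2 MHz.
2 MHz ≤ fs/2 = 12.4 MHz, appears at 2 MHz.
26.8 MHz mod fs = 2 MHz.
2 MHz ≤ fs/2 = 12.4 MHz, appears at 2 MHz.
26.8 MHz and 51.6 MHz both map to 2 MHz.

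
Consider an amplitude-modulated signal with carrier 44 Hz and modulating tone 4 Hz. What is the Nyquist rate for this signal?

96 Hz

AM sidebands sit at fc ± fm = 40 Hz and 48 Hz.
Highest-frequency component: 48 Hz.
Nyquist rate = 2 × 48 Hz = 96 Hz.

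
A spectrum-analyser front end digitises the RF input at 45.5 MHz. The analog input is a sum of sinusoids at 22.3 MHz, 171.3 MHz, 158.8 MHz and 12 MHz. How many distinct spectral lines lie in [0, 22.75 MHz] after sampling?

fs/2 = 22.75 MHz.
22.3 MHz ≤ fs/2 = 22.75 MHz, passes unchanged.
171.3 MHz mod fs = 34.8 MHz.
34.8 MHz > fs/2 = 22.75 MHz, folds to fs − 34.8 MHz = 10.7 MHz.
158.8 MHz mod fs = 22.3 MHz.
22.3 MHz ≤ fs/2 = 22.75 MHz, appears at 22.3 MHz.
12 MHz ≤ fs/2 = 22.75 MHz, passes unchanged.
Distinct values: {10.7 MHz, 12 MHz, 22.3 MHz} → 3.

3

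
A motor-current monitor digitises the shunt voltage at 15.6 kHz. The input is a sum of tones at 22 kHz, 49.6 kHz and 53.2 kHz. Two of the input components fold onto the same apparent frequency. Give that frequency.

6.4 kHz

fs/2 = 7.8 kHz.
22 kHz mod fs = 6.4 kHz.
6.4 kHz ≤ fs/2 = 7.8 kHz, appears at 6.4 kHz.
49.6 kHz mod fs = 2.8 kHz.
2.8 kHz ≤ fs/2 = 7.8 kHz, appears at 2.8 kHz.
53.2 kHz mod fs = 6.4 kHz.
6.4 kHz ≤ fs/2 = 7.8 kHz, appears at 6.4 kHz.
22 kHz and 53.2 kHz both map to 6.4 kHz.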